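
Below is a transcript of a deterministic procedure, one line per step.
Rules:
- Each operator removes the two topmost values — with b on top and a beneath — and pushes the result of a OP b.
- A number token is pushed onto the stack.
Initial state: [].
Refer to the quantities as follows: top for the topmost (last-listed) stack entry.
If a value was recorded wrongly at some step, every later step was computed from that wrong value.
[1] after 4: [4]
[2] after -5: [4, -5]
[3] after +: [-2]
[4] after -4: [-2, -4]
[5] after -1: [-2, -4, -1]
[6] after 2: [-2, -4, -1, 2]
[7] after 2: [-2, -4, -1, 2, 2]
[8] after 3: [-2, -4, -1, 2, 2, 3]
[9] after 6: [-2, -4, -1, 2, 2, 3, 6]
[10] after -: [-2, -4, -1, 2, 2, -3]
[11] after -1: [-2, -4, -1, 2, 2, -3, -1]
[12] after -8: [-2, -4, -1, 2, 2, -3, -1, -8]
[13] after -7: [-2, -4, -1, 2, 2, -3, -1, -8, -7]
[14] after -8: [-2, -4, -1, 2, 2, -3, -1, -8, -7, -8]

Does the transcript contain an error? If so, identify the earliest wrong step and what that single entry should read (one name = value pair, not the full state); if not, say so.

step 3, top = -1

Recomputing the run from the initial state:
step 1: [4]
step 2: [4, -5]
step 3: [-1]
step 4: [-1, -4]
step 5: [-1, -4, -1]
step 6: [-1, -4, -1, 2]
step 7: [-1, -4, -1, 2, 2]
step 8: [-1, -4, -1, 2, 2, 3]
step 9: [-1, -4, -1, 2, 2, 3, 6]
step 10: [-1, -4, -1, 2, 2, -3]
step 11: [-1, -4, -1, 2, 2, -3, -1]
step 12: [-1, -4, -1, 2, 2, -3, -1, -8]
step 13: [-1, -4, -1, 2, 2, -3, -1, -8, -7]
step 14: [-1, -4, -1, 2, 2, -3, -1, -8, -7, -8]
The first disagreement with the transcript is at step 3, where the value should be top = -1.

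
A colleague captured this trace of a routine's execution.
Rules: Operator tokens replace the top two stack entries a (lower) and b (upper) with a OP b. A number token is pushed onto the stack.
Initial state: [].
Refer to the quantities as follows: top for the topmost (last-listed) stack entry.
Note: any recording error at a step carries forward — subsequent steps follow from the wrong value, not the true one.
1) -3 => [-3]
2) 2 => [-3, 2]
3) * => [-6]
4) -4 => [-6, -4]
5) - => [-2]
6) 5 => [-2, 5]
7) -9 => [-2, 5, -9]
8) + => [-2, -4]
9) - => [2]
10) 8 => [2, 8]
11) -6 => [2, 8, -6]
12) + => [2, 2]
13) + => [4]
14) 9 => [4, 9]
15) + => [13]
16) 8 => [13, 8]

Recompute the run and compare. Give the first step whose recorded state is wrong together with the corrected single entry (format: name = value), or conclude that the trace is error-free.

Recomputing the run from the initial state:
step 1: [-3]
step 2: [-3, 2]
step 3: [-6]
step 4: [-6, -4]
step 5: [-2]
step 6: [-2, 5]
step 7: [-2, 5, -9]
step 8: [-2, -4]
step 9: [2]
step 10: [2, 8]
step 11: [2, 8, -6]
step 12: [2, 2]
step 13: [4]
step 14: [4, 9]
step 15: [13]
step 16: [13, 8]
This matches the trace at every step.

no error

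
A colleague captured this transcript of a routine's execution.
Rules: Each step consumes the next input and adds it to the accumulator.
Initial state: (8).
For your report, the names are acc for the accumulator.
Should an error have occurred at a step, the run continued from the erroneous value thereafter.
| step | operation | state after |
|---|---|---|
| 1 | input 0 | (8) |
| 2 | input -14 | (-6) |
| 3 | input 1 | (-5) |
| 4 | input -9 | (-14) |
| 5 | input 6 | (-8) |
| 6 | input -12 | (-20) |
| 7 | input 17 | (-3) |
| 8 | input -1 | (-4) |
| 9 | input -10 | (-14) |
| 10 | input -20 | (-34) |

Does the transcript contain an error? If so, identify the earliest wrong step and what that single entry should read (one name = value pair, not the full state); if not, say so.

step 1: acc = 8 + 0 = 8 -> exactly as logged
step 2: acc = 8 + -14 = -6 -> verified
step 3: acc = -6 + 1 = -5 -> no discrepancy
step 4: acc = -5 + -9 = -14 -> checks out
step 5: acc = -14 + 6 = -8 -> in agreement
step 6: acc = -8 + -12 = -20 -> matches
step 7: acc = -20 + 17 = -3 -> verified
step 8: acc = -3 + -1 = -4 -> checks out
step 9: acc = -4 + -10 = -14 -> exactly as logged
step 10: acc = -14 + -20 = -34 -> verified
Every step is consistent.

no error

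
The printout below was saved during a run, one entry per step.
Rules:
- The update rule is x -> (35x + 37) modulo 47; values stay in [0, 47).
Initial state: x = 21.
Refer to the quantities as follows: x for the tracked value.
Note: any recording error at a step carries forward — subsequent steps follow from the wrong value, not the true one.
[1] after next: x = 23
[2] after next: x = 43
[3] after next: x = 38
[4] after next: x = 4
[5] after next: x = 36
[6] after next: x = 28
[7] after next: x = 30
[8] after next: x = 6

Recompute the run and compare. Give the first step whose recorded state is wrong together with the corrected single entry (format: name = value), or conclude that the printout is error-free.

1. x = (35*21 + 37) mod 47 = 20 (not what was recorded)
Conclusion: step 1 carries the first error; the entry should be x = 20.

step 1, x = 20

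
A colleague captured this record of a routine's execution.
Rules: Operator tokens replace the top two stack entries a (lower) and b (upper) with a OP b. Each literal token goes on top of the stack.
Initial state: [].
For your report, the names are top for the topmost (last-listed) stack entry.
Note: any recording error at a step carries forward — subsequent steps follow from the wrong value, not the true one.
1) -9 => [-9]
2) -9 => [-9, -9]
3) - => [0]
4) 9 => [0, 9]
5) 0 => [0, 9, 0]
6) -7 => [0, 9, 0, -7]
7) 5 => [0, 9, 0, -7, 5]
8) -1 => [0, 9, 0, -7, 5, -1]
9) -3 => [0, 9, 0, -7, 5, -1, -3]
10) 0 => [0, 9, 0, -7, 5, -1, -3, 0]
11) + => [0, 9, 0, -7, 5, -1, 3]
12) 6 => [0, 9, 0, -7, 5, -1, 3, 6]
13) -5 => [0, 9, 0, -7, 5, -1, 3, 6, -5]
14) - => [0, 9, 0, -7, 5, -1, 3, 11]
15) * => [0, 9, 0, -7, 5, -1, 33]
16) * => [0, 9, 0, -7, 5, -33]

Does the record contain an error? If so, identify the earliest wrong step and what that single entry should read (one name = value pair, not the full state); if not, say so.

step 1: push -9: top = -9 -> agrees with the record
step 2: push -9: top = -9 -> same as recorded
step 3: -9 - -9 = 0 -> same as recorded
step 4: push 9: top = 9 -> confirmed correct
step 5: push 0: top = 0 -> matches
step 6: push -7: top = -7 -> agrees with the record
step 7: push 5: top = 5 -> confirmed correct
step 8: push -1: top = -1 -> same as recorded
step 9: push -3: top = -3 -> consistent with the record
step 10: push 0: top = 0 -> consistent with the record
step 11: -3 + 0 = -3 -> not what was recorded
Step 11 is the first one off; corrected, top = -3.

step 11, top = -3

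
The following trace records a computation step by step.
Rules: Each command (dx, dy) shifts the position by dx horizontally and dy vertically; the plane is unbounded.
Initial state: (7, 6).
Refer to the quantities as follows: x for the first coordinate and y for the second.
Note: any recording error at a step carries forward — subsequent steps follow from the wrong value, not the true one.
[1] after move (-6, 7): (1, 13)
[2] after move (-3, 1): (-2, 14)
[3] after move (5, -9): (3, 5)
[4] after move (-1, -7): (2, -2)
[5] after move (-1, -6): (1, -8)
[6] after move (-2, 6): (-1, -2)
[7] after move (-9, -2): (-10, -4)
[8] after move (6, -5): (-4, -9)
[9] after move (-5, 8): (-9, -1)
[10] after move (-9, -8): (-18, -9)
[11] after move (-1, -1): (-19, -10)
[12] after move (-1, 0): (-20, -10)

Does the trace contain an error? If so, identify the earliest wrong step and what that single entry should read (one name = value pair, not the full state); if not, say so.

no error

1. x = 7 + (-6) = 1, y = 6 + (7) = 13 (agrees with the trace)
2. x = 1 + (-3) = -2, y = 13 + (1) = 14 (checks out)
3. x = -2 + (5) = 3, y = 14 + (-9) = 5 (confirmed correct)
4. x = 3 + (-1) = 2, y = 5 + (-7) = -2 (confirmed correct)
5. x = 2 + (-1) = 1, y = -2 + (-6) = -8 (exactly as logged)
6. x = 1 + (-2) = -1, y = -8 + (6) = -2 (matches)
7. x = -1 + (-9) = -10, y = -2 + (-2) = -4 (agrees with the trace)
8. x = -10 + (6) = -4, y = -4 + (-5) = -9 (no discrepancy)
9. x = -4 + (-5) = -9, y = -9 + (8) = -1 (in agreement)
10. x = -9 + (-9) = -18, y = -1 + (-8) = -9 (no discrepancy)
11. x = -18 + (-1) = -19, y = -9 + (-1) = -10 (verified)
12. x = -19 + (-1) = -20, y = -10 + (0) = -10 (checks out)
The whole run recomputes cleanly — no discrepancies.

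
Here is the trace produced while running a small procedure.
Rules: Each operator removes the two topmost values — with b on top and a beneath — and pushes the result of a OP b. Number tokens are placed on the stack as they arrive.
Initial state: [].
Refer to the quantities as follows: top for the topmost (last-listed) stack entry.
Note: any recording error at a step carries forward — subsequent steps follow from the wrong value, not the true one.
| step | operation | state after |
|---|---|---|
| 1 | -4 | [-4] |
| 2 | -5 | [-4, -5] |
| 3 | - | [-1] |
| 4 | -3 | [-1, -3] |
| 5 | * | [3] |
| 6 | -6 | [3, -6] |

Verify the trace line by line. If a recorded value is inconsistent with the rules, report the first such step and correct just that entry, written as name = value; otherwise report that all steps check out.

Step 1: push -4: top = -4 — confirmed correct.
Step 2: push -5: top = -5 — matches.
Step 3: -4 - -5 = 1 — not what was recorded.
The earliest wrong entry is at step 3: it should read top = 1.

step 3, top = 1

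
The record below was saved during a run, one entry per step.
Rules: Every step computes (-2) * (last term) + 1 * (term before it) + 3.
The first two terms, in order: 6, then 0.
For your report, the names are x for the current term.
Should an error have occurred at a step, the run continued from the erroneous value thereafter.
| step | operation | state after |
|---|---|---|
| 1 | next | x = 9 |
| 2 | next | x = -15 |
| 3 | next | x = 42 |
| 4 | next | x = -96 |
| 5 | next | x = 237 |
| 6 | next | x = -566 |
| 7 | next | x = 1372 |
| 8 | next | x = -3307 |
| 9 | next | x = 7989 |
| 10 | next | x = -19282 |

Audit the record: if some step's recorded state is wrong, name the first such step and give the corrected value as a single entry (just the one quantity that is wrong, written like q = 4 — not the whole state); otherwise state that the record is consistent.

step 1: x = -2*(0) + (1)*(6) + (3) = 9 -> same as recorded
step 2: x = -2*(9) + (1)*(0) + (3) = -15 -> consistent with the record
step 3: x = -2*(-15) + (1)*(9) + (3) = 42 -> exactly as logged
step 4: x = -2*(42) + (1)*(-15) + (3) = -96 -> no discrepancy
step 5: x = -2*(-96) + (1)*(42) + (3) = 237 -> checks out
step 6: x = -2*(237) + (1)*(-96) + (3) = -567 -> not what was recorded
Conclusion: step 6 carries the first error; the entry should be x = -567.

step 6, x = -567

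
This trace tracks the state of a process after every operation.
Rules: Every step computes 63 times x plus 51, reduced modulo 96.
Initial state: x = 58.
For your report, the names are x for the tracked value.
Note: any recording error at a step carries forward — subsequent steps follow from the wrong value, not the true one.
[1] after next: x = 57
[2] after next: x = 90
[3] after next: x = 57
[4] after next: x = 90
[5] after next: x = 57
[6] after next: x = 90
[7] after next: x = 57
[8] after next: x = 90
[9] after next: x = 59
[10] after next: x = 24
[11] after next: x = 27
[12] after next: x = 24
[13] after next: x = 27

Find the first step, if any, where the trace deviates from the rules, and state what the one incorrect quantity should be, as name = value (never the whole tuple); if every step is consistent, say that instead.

step 9, x = 57

Recomputing the run from the initial state:
step 1: x = 57
step 2: x = 90
step 3: x = 57
step 4: x = 90
step 5: x = 57
step 6: x = 90
step 7: x = 57
step 8: x = 90
step 9: x = 57
step 10: x = 90
step 11: x = 57
step 12: x = 90
step 13: x = 57
The first disagreement with the trace is at step 9, where the value should be x = 57.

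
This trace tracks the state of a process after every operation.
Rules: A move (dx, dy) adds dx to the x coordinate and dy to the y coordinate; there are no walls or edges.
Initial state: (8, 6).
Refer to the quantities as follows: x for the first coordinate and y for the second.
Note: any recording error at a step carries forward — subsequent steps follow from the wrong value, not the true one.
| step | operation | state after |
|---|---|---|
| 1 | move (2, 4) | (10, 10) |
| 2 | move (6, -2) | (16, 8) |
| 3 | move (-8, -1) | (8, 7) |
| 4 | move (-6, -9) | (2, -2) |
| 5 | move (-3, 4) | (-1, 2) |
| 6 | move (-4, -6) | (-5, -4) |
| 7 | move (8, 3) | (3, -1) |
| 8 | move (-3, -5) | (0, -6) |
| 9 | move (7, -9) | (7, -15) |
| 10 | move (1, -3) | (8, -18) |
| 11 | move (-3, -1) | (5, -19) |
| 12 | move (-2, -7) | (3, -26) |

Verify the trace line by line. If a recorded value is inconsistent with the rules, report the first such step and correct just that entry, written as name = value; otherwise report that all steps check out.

no error

Step 1: x = 8 + (2) = 10, y = 6 + (4) = 10 — same as recorded.
Step 2: x = 10 + (6) = 16, y = 10 + (-2) = 8 — exactly as logged.
Step 3: x = 16 + (-8) = 8, y = 8 + (-1) = 7 — same as recorded.
Step 4: x = 8 + (-6) = 2, y = 7 + (-9) = -2 — checks out.
Step 5: x = 2 + (-3) = -1, y = -2 + (4) = 2 — verified.
Step 6: x = -1 + (-4) = -5, y = 2 + (-6) = -4 — confirmed correct.
Step 7: x = -5 + (8) = 3, y = -4 + (3) = -1 — confirmed correct.
Step 8: x = 3 + (-3) = 0, y = -1 + (-5) = -6 — exactly as logged.
Step 9: x = 0 + (7) = 7, y = -6 + (-9) = -15 — matches.
Step 10: x = 7 + (1) = 8, y = -15 + (-3) = -18 — confirmed correct.
Step 11: x = 8 + (-3) = 5, y = -18 + (-1) = -19 — confirmed correct.
Step 12: x = 5 + (-2) = 3, y = -19 + (-7) = -26 — confirmed correct.
The whole run recomputes cleanly — no discrepancies.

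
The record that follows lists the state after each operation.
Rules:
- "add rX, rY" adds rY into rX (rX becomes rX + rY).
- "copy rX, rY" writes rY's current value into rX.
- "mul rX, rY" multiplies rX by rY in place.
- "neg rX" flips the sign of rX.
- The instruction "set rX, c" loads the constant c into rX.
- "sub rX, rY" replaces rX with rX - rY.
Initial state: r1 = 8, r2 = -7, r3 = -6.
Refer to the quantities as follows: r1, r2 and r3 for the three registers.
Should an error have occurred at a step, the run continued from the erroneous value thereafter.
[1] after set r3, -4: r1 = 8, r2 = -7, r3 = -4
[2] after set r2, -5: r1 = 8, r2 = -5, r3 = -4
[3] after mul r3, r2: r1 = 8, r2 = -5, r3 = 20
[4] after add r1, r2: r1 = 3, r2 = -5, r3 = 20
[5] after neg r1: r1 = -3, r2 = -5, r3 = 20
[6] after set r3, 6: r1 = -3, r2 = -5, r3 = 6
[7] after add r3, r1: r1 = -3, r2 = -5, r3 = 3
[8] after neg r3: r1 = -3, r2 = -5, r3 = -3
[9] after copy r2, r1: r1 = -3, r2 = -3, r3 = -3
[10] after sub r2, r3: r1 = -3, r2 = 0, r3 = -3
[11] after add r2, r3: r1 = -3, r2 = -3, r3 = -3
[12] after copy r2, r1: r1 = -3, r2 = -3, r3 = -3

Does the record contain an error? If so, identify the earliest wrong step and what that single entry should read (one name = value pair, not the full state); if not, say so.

step 1: r3 = -4 -> in agreement
step 2: r2 = -5 -> no discrepancy
step 3: r3 = -4 * -5 = 20 -> confirmed correct
step 4: r1 = 8 + -5 = 3 -> in agreement
step 5: r1 = -(3) = -3 -> confirmed correct
step 6: r3 = 6 -> in agreement
step 7: r3 = 6 + -3 = 3 -> verified
step 8: r3 = -(3) = -3 -> in agreement
step 9: r2 = -3 -> matches
step 10: r2 = -3 - -3 = 0 -> confirmed correct
step 11: r2 = 0 + -3 = -3 -> same as recorded
step 12: r2 = -3 -> checks out
All entries verified; no error found.

no error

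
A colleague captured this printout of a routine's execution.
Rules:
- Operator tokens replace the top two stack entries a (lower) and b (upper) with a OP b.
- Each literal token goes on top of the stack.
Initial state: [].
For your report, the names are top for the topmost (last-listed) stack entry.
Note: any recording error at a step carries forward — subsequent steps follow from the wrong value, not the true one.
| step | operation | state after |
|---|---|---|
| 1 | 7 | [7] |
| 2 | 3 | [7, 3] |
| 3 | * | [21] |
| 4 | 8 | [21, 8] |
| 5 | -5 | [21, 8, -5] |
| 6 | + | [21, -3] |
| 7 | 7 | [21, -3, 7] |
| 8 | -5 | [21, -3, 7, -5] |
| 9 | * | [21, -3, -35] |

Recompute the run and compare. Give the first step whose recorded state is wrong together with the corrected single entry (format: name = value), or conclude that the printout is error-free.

step 6, top = 3

Recomputing the run from the initial state:
step 1: [7]
step 2: [7, 3]
step 3: [21]
step 4: [21, 8]
step 5: [21, 8, -5]
step 6: [21, 3]
step 7: [21, 3, 7]
step 8: [21, 3, 7, -5]
step 9: [21, 3, -35]
The first disagreement with the printout is at step 6, where the value should be top = 3.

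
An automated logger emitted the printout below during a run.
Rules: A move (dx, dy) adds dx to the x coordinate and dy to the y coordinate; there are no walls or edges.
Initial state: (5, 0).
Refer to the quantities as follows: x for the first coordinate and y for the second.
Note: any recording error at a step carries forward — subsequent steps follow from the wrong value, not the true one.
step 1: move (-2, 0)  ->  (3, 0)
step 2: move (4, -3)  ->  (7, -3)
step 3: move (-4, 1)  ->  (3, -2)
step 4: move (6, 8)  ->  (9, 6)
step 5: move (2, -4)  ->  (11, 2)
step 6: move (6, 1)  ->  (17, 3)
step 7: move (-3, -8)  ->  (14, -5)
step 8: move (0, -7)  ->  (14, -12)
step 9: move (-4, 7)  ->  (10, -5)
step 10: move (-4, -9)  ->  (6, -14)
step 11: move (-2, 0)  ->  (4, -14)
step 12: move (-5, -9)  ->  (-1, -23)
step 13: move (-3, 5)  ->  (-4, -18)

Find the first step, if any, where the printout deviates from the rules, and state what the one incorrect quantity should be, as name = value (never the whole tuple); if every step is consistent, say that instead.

no error

1. x = 5 + (-2) = 3, y = 0 + (0) = 0 (verified)
2. x = 3 + (4) = 7, y = 0 + (-3) = -3 (no discrepancy)
3. x = 7 + (-4) = 3, y = -3 + (1) = -2 (same as recorded)
4. x = 3 + (6) = 9, y = -2 + (8) = 6 (consistent with the printout)
5. x = 9 + (2) = 11, y = 6 + (-4) = 2 (exactly as logged)
6. x = 11 + (6) = 17, y = 2 + (1) = 3 (consistent with the printout)
7. x = 17 + (-3) = 14, y = 3 + (-8) = -5 (consistent with the printout)
8. x = 14 + (0) = 14, y = -5 + (-7) = -12 (same as recorded)
9. x = 14 + (-4) = 10, y = -12 + (7) = -5 (consistent with the printout)
10. x = 10 + (-4) = 6, y = -5 + (-9) = -14 (in agreement)
11. x = 6 + (-2) = 4, y = -14 + (0) = -14 (verified)
12. x = 4 + (-5) = -1, y = -14 + (-9) = -23 (confirmed correct)
13. x = -1 + (-3) = -4, y = -23 + (5) = -18 (same as recorded)
The whole run recomputes cleanly — no discrepancies.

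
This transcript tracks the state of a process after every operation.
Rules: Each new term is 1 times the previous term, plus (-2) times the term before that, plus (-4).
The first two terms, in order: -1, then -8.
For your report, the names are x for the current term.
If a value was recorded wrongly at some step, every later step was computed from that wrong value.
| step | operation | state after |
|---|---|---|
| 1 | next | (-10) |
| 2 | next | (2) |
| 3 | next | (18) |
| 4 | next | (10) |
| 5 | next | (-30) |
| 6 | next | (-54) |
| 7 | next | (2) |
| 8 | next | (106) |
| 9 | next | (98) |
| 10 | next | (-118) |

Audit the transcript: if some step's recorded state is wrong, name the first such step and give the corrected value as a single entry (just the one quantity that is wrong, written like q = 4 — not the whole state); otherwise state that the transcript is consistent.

no error

Step 1: x = 1*(-8) + (-2)*(-1) + (-4) = -10 — confirmed correct.
Step 2: x = 1*(-10) + (-2)*(-8) + (-4) = 2 — checks out.
Step 3: x = 1*(2) + (-2)*(-10) + (-4) = 18 — matches.
Step 4: x = 1*(18) + (-2)*(2) + (-4) = 10 — checks out.
Step 5: x = 1*(10) + (-2)*(18) + (-4) = -30 — matches.
Step 6: x = 1*(-30) + (-2)*(10) + (-4) = -54 — same as recorded.
Step 7: x = 1*(-54) + (-2)*(-30) + (-4) = 2 — matches.
Step 8: x = 1*(2) + (-2)*(-54) + (-4) = 106 — verified.
Step 9: x = 1*(106) + (-2)*(2) + (-4) = 98 — consistent with the transcript.
Step 10: x = 1*(98) + (-2)*(106) + (-4) = -118 — no discrepancy.
The whole run recomputes cleanly — no discrepancies.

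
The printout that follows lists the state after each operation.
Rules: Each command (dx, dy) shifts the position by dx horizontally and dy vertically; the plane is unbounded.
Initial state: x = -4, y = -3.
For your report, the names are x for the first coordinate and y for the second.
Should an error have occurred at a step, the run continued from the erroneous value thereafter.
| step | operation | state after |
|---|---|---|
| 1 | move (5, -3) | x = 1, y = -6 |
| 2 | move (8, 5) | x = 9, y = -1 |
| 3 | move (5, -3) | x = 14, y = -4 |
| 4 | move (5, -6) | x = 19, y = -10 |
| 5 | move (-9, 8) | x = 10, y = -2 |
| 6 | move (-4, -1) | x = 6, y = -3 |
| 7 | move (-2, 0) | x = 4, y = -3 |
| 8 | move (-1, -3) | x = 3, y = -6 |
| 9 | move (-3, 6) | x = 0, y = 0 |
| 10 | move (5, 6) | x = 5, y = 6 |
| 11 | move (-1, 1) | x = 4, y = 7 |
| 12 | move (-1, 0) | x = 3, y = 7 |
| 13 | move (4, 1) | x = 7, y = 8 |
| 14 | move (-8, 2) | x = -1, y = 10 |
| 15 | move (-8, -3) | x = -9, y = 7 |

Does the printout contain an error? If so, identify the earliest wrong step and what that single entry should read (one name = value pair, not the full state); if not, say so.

Step 1: x = -4 + (5) = 1, y = -3 + (-3) = -6 — consistent with the printout.
Step 2: x = 1 + (8) = 9, y = -6 + (5) = -1 — verified.
Step 3: x = 9 + (5) = 14, y = -1 + (-3) = -4 — confirmed correct.
Step 4: x = 14 + (5) = 19, y = -4 + (-6) = -10 — checks out.
Step 5: x = 19 + (-9) = 10, y = -10 + (8) = -2 — verified.
Step 6: x = 10 + (-4) = 6, y = -2 + (-1) = -3 — verified.
Step 7: x = 6 + (-2) = 4, y = -3 + (0) = -3 — checks out.
Step 8: x = 4 + (-1) = 3, y = -3 + (-3) = -6 — exactly as logged.
Step 9: x = 3 + (-3) = 0, y = -6 + (6) = 0 — in agreement.
Step 10: x = 0 + (5) = 5, y = 0 + (6) = 6 — same as recorded.
Step 11: x = 5 + (-1) = 4, y = 6 + (1) = 7 — same as recorded.
Step 12: x = 4 + (-1) = 3, y = 7 + (0) = 7 — matches.
Step 13: x = 3 + (4) = 7, y = 7 + (1) = 8 — no discrepancy.
Step 14: x = 7 + (-8) = -1, y = 8 + (2) = 10 — confirmed correct.
Step 15: x = -1 + (-8) = -9, y = 10 + (-3) = 7 — matches.
Every step is consistent.

no error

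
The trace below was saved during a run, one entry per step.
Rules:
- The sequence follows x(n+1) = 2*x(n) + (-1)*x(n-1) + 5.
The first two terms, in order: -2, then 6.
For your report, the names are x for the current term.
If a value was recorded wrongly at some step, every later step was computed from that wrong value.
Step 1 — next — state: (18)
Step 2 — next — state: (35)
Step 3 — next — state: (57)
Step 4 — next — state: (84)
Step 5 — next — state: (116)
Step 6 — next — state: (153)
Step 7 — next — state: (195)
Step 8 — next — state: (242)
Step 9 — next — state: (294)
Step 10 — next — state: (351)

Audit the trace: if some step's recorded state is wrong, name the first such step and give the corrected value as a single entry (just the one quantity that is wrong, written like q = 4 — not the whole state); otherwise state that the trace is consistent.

Recomputing the run from the initial state:
step 1: x = 19
step 2: x = 37
step 3: x = 60
step 4: x = 88
step 5: x = 121
step 6: x = 159
step 7: x = 202
step 8: x = 250
step 9: x = 303
step 10: x = 361
The first disagreement with the trace is at step 1, where the value should be x = 19.

step 1, x = 19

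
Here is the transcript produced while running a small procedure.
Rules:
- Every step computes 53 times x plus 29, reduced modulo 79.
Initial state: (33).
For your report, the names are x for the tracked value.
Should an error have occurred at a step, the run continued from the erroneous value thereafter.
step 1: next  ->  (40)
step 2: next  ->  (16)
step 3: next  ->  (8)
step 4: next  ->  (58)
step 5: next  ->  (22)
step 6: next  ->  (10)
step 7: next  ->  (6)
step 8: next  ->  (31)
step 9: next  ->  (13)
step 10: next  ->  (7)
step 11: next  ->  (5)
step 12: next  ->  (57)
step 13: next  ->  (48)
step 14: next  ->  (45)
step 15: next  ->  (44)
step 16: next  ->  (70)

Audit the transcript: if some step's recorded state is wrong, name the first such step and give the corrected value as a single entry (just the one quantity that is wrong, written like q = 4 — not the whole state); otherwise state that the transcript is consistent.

Recomputing the run from the initial state:
step 1: x = 40
step 2: x = 16
step 3: x = 8
step 4: x = 58
step 5: x = 22
step 6: x = 10
step 7: x = 6
step 8: x = 31
step 9: x = 13
step 10: x = 7
step 11: x = 5
step 12: x = 57
step 13: x = 48
step 14: x = 45
step 15: x = 44
step 16: x = 70
This matches the transcript at every step.

no error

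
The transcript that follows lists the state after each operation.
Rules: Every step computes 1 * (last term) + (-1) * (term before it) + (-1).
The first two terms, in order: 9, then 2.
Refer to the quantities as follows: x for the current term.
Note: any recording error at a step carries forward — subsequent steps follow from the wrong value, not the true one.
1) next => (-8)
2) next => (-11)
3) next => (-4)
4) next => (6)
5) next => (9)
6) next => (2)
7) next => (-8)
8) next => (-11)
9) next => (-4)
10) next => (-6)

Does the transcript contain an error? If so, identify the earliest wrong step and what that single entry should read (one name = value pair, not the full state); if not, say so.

step 10, x = 6

Recomputing the run from the initial state:
step 1: x = -8
step 2: x = -11
step 3: x = -4
step 4: x = 6
step 5: x = 9
step 6: x = 2
step 7: x = -8
step 8: x = -11
step 9: x = -4
step 10: x = 6
The first disagreement with the transcript is at step 10, where the value should be x = 6.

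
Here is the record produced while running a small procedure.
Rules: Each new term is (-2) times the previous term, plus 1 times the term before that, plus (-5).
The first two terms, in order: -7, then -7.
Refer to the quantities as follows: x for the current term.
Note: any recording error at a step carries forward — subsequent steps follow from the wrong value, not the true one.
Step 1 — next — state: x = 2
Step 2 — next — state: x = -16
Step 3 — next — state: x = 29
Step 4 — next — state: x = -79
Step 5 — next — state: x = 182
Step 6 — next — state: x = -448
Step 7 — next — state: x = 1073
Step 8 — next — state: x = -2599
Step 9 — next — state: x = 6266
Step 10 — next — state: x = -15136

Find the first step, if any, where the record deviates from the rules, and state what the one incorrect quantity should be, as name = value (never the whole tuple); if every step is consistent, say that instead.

Recomputing the run from the initial state:
step 1: x = 2
step 2: x = -16
step 3: x = 29
step 4: x = -79
step 5: x = 182
step 6: x = -448
step 7: x = 1073
step 8: x = -2599
step 9: x = 6266
step 10: x = -15136
This matches the record at every step.

no error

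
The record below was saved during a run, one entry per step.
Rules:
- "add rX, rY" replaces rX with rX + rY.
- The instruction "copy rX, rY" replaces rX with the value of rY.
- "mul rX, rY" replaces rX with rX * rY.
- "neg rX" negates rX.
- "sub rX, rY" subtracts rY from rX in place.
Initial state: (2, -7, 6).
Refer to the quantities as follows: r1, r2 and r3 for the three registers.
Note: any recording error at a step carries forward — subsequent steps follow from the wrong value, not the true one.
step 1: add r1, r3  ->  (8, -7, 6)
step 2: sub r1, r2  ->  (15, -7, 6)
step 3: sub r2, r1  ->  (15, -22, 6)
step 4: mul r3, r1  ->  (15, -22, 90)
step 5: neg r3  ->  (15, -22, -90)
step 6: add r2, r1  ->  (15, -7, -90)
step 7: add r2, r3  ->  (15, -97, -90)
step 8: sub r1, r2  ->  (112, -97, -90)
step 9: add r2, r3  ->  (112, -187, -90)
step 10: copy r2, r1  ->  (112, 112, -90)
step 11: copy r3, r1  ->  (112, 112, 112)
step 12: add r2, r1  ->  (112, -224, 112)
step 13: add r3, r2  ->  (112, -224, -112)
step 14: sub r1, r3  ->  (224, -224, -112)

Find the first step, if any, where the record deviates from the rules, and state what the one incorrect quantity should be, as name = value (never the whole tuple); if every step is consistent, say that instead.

step 12, r2 = 224

Recomputing the run from the initial state:
step 1: r1 = 8, r2 = -7, r3 = 6
step 2: r1 = 15, r2 = -7, r3 = 6
step 3: r1 = 15, r2 = -22, r3 = 6
step 4: r1 = 15, r2 = -22, r3 = 90
step 5: r1 = 15, r2 = -22, r3 = -90
step 6: r1 = 15, r2 = -7, r3 = -90
step 7: r1 = 15, r2 = -97, r3 = -90
step 8: r1 = 112, r2 = -97, r3 = -90
step 9: r1 = 112, r2 = -187, r3 = -90
step 10: r1 = 112, r2 = 112, r3 = -90
step 11: r1 = 112, r2 = 112, r3 = 112
step 12: r1 = 112, r2 = 224, r3 = 112
step 13: r1 = 112, r2 = 224, r3 = 336
step 14: r1 = -224, r2 = 224, r3 = 336
The first disagreement with the record is at step 12, where the value should be r2 = 224.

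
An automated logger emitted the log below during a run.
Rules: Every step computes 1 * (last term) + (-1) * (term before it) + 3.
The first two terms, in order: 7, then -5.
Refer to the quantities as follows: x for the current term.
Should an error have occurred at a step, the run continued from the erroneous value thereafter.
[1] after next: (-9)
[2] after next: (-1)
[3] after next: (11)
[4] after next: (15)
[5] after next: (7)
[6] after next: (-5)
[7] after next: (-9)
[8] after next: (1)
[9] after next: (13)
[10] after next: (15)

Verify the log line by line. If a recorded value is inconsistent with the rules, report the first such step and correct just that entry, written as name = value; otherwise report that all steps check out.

step 1: x = 1*(-5) + (-1)*(7) + (3) = -9 -> agrees with the log
step 2: x = 1*(-9) + (-1)*(-5) + (3) = -1 -> confirmed correct
step 3: x = 1*(-1) + (-1)*(-9) + (3) = 11 -> same as recorded
step 4: x = 1*(11) + (-1)*(-1) + (3) = 15 -> same as recorded
step 5: x = 1*(15) + (-1)*(11) + (3) = 7 -> checks out
step 6: x = 1*(7) + (-1)*(15) + (3) = -5 -> in agreement
step 7: x = 1*(-5) + (-1)*(7) + (3) = -9 -> matches
step 8: x = 1*(-9) + (-1)*(-5) + (3) = -1 -> this is not what the log shows
First deviation found at step 8; the corrected entry is x = -1.

step 8, x = -1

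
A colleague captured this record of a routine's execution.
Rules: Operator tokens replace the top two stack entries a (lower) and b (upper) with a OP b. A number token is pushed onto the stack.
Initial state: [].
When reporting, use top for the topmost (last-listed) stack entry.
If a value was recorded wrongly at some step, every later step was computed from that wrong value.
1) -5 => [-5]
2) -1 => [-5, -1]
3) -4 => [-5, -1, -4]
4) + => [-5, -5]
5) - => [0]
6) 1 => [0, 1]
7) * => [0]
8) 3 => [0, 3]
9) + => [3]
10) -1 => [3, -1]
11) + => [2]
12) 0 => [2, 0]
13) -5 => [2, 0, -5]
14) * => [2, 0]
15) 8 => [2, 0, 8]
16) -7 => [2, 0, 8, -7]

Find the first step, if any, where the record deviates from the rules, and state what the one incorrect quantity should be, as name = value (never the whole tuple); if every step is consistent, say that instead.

no error

step 1: push -5: top = -5 -> agrees with the record
step 2: push -1: top = -1 -> confirmed correct
step 3: push -4: top = -4 -> exactly as logged
step 4: -1 + -4 = -5 -> exactly as logged
step 5: -5 - -5 = 0 -> same as recorded
step 6: push 1: top = 1 -> verified
step 7: 0 * 1 = 0 -> consistent with the record
step 8: push 3: top = 3 -> same as recorded
step 9: 0 + 3 = 3 -> verified
step 10: push -1: top = -1 -> exactly as logged
step 11: 3 + -1 = 2 -> verified
step 12: push 0: top = 0 -> verified
step 13: push -5: top = -5 -> verified
step 14: 0 * -5 = 0 -> checks out
step 15: push 8: top = 8 -> same as recorded
step 16: push -7: top = -7 -> exactly as logged
No step deviates from the rules.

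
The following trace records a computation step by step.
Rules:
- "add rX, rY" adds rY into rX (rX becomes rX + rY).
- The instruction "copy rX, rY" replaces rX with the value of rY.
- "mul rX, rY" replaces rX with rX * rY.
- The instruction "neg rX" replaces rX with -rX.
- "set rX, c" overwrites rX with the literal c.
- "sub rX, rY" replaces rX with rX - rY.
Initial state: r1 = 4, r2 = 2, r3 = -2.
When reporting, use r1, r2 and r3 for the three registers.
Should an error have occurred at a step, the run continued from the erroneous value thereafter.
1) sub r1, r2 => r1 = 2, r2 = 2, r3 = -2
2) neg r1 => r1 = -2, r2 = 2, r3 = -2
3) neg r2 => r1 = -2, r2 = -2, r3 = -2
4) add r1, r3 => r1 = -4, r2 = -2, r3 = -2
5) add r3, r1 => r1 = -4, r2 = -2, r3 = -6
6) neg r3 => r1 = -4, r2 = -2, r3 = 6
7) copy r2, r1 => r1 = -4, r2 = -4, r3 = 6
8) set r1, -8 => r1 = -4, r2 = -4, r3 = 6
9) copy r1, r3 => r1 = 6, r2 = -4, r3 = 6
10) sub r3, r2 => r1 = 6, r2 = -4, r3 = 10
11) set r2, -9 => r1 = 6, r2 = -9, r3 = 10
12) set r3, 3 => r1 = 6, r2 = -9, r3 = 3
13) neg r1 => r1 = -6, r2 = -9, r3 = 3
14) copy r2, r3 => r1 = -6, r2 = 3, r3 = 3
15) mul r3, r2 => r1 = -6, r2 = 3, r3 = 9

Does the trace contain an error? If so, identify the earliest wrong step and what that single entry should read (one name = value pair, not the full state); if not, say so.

step 1: r1 = 4 - 2 = 2 -> confirmed correct
step 2: r1 = -(2) = -2 -> same as recorded
step 3: r2 = -(2) = -2 -> matches
step 4: r1 = -2 + -2 = -4 -> verified
step 5: r3 = -2 + -4 = -6 -> verified
step 6: r3 = -(-6) = 6 -> in agreement
step 7: r2 = -4 -> same as recorded
step 8: r1 = -8 -> this is not what the trace shows
So the first discrepancy is step 8, where the right value is r1 = -8.

step 8, r1 = -8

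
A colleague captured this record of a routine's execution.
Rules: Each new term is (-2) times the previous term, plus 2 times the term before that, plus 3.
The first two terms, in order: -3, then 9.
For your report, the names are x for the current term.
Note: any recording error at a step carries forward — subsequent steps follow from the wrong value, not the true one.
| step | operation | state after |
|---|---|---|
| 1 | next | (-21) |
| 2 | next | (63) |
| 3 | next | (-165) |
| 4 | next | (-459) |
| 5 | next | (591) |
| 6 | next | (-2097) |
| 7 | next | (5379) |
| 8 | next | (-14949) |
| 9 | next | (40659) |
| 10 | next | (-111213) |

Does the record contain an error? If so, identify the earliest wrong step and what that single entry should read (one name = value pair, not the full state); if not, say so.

step 4, x = 459

Recomputing the run from the initial state:
step 1: x = -21
step 2: x = 63
step 3: x = -165
step 4: x = 459
step 5: x = -1245
step 6: x = 3411
step 7: x = -9309
step 8: x = 25443
step 9: x = -69501
step 10: x = 189891
The first disagreement with the record is at step 4, where the value should be x = 459.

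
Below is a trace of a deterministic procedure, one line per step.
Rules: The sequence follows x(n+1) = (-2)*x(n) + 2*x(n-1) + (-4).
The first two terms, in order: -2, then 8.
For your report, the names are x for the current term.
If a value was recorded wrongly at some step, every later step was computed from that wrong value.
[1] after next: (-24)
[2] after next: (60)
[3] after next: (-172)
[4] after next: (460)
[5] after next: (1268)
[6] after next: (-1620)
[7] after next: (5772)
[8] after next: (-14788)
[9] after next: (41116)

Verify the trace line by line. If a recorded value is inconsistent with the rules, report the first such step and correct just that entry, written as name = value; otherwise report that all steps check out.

Step 1: x = -2*(8) + (2)*(-2) + (-4) = -24 — matches.
Step 2: x = -2*(-24) + (2)*(8) + (-4) = 60 — checks out.
Step 3: x = -2*(60) + (2)*(-24) + (-4) = -172 — checks out.
Step 4: x = -2*(-172) + (2)*(60) + (-4) = 460 — confirmed correct.
Step 5: x = -2*(460) + (2)*(-172) + (-4) = -1268 — not what was recorded.
Step 5 is the first one off; corrected, x = -1268.

step 5, x = -1268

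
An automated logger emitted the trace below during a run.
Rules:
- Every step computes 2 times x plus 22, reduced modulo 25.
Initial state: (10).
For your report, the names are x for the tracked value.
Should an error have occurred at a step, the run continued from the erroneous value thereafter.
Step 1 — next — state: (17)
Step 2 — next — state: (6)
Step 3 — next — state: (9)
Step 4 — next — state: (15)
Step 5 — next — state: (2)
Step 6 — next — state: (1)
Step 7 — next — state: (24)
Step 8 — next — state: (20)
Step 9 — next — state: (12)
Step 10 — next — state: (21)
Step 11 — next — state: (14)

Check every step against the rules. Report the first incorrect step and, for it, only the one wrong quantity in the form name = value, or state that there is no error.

1. x = (2*10 + 22) mod 25 = 17 (exactly as logged)
2. x = (2*17 + 22) mod 25 = 6 (no discrepancy)
3. x = (2*6 + 22) mod 25 = 9 (consistent with the trace)
4. x = (2*9 + 22) mod 25 = 15 (no discrepancy)
5. x = (2*15 + 22) mod 25 = 2 (same as recorded)
6. x = (2*2 + 22) mod 25 = 1 (same as recorded)
7. x = (2*1 + 22) mod 25 = 24 (verified)
8. x = (2*24 + 22) mod 25 = 20 (no discrepancy)
9. x = (2*20 + 22) mod 25 = 12 (in agreement)
10. x = (2*12 + 22) mod 25 = 21 (checks out)
11. x = (2*21 + 22) mod 25 = 14 (no discrepancy)
All steps check out; nothing to correct.

no error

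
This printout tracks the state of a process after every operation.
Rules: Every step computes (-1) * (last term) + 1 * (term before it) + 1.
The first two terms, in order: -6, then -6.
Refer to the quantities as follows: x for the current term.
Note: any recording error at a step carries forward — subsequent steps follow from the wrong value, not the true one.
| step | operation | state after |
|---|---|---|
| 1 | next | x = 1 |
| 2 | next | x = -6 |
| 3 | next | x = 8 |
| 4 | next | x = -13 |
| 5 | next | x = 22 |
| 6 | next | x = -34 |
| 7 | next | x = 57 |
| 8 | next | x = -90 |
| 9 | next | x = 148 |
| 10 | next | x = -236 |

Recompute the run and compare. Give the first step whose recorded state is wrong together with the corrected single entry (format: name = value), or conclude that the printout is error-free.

step 10, x = -237

step 1: x = -1*(-6) + (1)*(-6) + (1) = 1 -> same as recorded
step 2: x = -1*(1) + (1)*(-6) + (1) = -6 -> confirmed correct
step 3: x = -1*(-6) + (1)*(1) + (1) = 8 -> consistent with the printout
step 4: x = -1*(8) + (1)*(-6) + (1) = -13 -> agrees with the printout
step 5: x = -1*(-13) + (1)*(8) + (1) = 22 -> consistent with the printout
step 6: x = -1*(22) + (1)*(-13) + (1) = -34 -> matches
step 7: x = -1*(-34) + (1)*(22) + (1) = 57 -> consistent with the printout
step 8: x = -1*(57) + (1)*(-34) + (1) = -90 -> matches
step 9: x = -1*(-90) + (1)*(57) + (1) = 148 -> in agreement
step 10: x = -1*(148) + (1)*(-90) + (1) = -237 -> the printout has a different value
Step 10 is the first one off; corrected, x = -237.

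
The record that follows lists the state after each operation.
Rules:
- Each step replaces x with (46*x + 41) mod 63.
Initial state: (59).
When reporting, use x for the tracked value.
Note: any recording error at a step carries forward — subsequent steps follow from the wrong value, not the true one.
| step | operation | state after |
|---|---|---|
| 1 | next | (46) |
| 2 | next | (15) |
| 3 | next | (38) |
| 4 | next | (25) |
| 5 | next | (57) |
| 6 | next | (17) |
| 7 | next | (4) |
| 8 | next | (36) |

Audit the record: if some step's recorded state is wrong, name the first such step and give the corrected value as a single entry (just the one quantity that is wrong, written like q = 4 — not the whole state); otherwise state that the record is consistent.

no error

Step 1: x = (46*59 + 41) mod 63 = 46 — checks out.
Step 2: x = (46*46 + 41) mod 63 = 15 — matches.
Step 3: x = (46*15 + 41) mod 63 = 38 — confirmed correct.
Step 4: x = (46*38 + 41) mod 63 = 25 — same as recorded.
Step 5: x = (46*25 + 41) mod 63 = 57 — agrees with the record.
Step 6: x = (46*57 + 41) mod 63 = 17 — consistent with the record.
Step 7: x = (46*17 + 41) mod 63 = 4 — matches.
Step 8: x = (46*4 + 41) mod 63 = 36 — consistent with the record.
No step deviates from the rules.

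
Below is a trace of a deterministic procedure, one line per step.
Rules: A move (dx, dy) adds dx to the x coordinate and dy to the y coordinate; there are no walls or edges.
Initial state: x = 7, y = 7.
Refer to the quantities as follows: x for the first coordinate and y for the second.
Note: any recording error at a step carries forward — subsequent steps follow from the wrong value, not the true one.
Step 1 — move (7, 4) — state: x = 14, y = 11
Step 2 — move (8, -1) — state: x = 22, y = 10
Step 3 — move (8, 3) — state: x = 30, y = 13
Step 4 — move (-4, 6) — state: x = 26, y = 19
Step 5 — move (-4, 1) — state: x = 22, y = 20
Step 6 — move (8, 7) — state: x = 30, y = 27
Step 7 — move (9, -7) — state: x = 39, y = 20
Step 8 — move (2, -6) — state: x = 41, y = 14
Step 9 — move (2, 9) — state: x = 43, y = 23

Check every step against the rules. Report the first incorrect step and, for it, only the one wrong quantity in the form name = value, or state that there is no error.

no error

Recomputing the run from the initial state:
step 1: x = 14, y = 11
step 2: x = 22, y = 10
step 3: x = 30, y = 13
step 4: x = 26, y = 19
step 5: x = 22, y = 20
step 6: x = 30, y = 27
step 7: x = 39, y = 20
step 8: x = 41, y = 14
step 9: x = 43, y = 23
This matches the trace at every step.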